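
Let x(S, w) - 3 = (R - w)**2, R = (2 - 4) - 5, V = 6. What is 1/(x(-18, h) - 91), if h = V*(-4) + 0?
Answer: 1/201 ≈ 0.0049751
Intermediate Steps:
h = -24 (h = 6*(-4) + 0 = -24 + 0 = -24)
R = -7 (R = -2 - 5 = -7)
x(S, w) = 3 + (-7 - w)**2
1/(x(-18, h) - 91) = 1/((3 + (7 - 24)**2) - 91) = 1/((3 + (-17)**2) - 91) = 1/((3 + 289) - 91) = 1/(292 - 91) = 1/201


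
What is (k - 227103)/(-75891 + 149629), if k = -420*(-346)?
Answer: -81783/73738 ≈ -1.1091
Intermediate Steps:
k = 145320
(k - 227103)/(-75891 + 149629) = (145320 - 227103)/(-75891 + 149629) = -81783/73738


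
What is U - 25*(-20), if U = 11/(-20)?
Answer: 9989/20 ≈ 499.45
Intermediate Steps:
U = -11/20 (U = 11*(-1/20) = -11/20 ≈ -0.55000)
U - 25*(-20) = -11/20 - 25*(-20) = -11/20 + 500 = 9989/20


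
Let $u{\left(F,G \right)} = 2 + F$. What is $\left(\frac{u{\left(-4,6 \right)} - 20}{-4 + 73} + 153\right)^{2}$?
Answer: $\frac{110986225}{4761} \approx 23312.0$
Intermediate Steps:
$\left(\frac{u{\left(-4,6 \right)} - 20}{-4 + 73} + 153\right)^{2} = \left(\frac{\left(2 - 4\right) - 20}{-4 + 73} + 153\right)^{2} = \left(\frac{-2 - 20}{69} + 153\right)^{2} = \left(\left(-22\right) \frac{1}{69} + 153\right)^{2} = \left(- \frac{22}{69} + 153\right)^{2} = \left(\frac{10535}{69}\right)^{2} = \frac{110986225}{4761}$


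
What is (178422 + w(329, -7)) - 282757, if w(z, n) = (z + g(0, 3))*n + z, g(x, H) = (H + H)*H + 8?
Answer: -106491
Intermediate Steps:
g(x, H) = 8 + 2*H**2 (g(x, H) = (2*H)*H + 8 = 2*H**2 + 8 = 8 + 2*H**2)
w(z, n) = z + n*(26 + z) (w(z, n) = (z + (8 + 2*3**2))*n + z = (z + (8 + 2*9))*n + z = (z + (8 + 18))*n + z = (z + 26)*n + z = (26 + z)*n + z = n*(26 + z) + z = z + n*(26 + z))
(178422 + w(329, -7)) - 282757 = (178422 + (329 + 26*(-7) - 7*329)) - 282757 = (178422 + (329 - 182 - 2303)) - 282757 = (178422 - 2156) - 282757 = 176266 - 282757 = -106491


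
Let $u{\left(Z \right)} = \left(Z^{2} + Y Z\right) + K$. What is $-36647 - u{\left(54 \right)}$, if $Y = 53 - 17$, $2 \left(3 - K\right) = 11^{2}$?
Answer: $- \frac{82899}{2} \approx -41450.0$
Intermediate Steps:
$K = - \frac{115}{2}$ ($K = 3 - \frac{11^{2}}{2} = 3 - \frac{121}{2} = - \frac{115}{2} \approx -57.5$)
$Y = 36$ ($Y = 53 - 17 = 36$)
$u{\left(Z \right)} = - \frac{115}{2} + Z^{2} + 36 Z$ ($u{\left(Z \right)} = \left(Z^{2} + 36 Z\right) - \frac{115}{2} = - \frac{115}{2} + Z^{2} + 36 Z$)
$-36647 - u{\left(54 \right)} = -36647 - \left(- \frac{115}{2} + 54^{2} + 36 \cdot 54\right) = -36647 - \left(- \frac{115}{2} + 2916 + 1944\right) = -36647 - \frac{9605}{2} = - \frac{82899}{2}$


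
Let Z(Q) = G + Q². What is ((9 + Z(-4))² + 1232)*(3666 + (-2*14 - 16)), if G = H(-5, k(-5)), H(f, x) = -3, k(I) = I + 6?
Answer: 6215352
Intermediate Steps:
k(I) = 6 + I
G = -3
Z(Q) = -3 + Q²
((9 + Z(-4))² + 1232)*(3666 + (-2*14 - 16)) = ((9 + (-3 + (-4)²))² + 1232)*(3666 + (-2*14 - 16)) = ((9 + (-3 + 16))² + 1232)*(3666 + (-28 - 16)) = ((9 + 13)² + 1232)*(3666 - 44) = (22² + 1232)*3622 = (484 + 1232)*3622 = 1716*3622 = 6215352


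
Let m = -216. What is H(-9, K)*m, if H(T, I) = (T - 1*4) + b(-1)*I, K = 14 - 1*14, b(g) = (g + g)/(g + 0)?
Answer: 2808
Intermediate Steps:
b(g) = 2 (b(g) = (2*g)/g = 2)
K = 0 (K = 14 - 14 = 0)
H(T, I) = -4 + T + 2*I (H(T, I) = (T - 1*4) + 2*I = (T - 4) + 2*I = (-4 + T) + 2*I = -4 + T + 2*I)
H(-9, K)*m = (-4 - 9 + 2*0)*(-216) = (-4 - 9 + 0)*(-216) = -13*(-216) = 2808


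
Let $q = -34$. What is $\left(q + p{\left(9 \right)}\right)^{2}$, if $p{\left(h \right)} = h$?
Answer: $625$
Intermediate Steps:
$\left(q + p{\left(9 \right)}\right)^{2} = \left(-34 + 9\right)^{2} = \left(-25\right)^{2} = 625$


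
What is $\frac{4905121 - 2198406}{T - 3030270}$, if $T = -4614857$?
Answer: $- \frac{2706715}{7645127} \approx -0.35404$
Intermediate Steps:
$\frac{4905121 - 2198406}{T - 3030270} = \frac{4905121 - 2198406}{-4614857 - 3030270} = \frac{2706715}{-7645127} = 2706715 \left(- \frac{1}{7645127}\right) = - \frac{2706715}{7645127}$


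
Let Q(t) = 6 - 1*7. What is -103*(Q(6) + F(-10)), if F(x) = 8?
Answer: -721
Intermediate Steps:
Q(t) = -1 (Q(t) = 6 - 7 = -1)
-103*(Q(6) + F(-10)) = -103*(-1 + 8) = -103*7 = -721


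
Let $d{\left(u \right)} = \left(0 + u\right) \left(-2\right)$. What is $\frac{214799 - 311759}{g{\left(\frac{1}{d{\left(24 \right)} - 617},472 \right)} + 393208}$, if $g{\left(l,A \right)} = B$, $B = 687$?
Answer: $- \frac{19392}{78779} \approx -0.24616$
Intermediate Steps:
$d{\left(u \right)} = - 2 u$ ($d{\left(u \right)} = u \left(-2\right) = - 2 u$)
$g{\left(l,A \right)} = 687$
$\frac{214799 - 311759}{g{\left(\frac{1}{d{\left(24 \right)} - 617},472 \right)} + 393208} = \frac{214799 - 311759}{687 + 393208} = - \frac{96960}{393895} = \left(-96960\right) \frac{1}{393895} = - \frac{19392}{78779}$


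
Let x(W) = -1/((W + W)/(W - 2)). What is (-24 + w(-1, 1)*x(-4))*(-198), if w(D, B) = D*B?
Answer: 9207/2 ≈ 4603.5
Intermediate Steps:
w(D, B) = B*D
x(W) = -(-2 + W)/(2*W) (x(W) = -1/((2*W)/(-2 + W)) = -1/(2*W/(-2 + W)) = -(-2 + W)/(2*W))
(-24 + w(-1, 1)*x(-4))*(-198) = (-24 + (1*(-1))*((1/2)*(2 - 1*(-4))/(-4)))*(-198) = (-24 - (-1)*(2 + 4)/(2*4))*(-198) = (-24 - (-1)*6/(2*4))*(-198) = (-24 - 1*(-3/4))*(-198) = (-24 + 3/4)*(-198) = -93/4*(-198) = 9207/2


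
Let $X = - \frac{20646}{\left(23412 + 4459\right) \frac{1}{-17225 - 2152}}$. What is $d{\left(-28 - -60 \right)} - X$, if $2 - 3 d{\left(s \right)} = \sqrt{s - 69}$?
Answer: $- \frac{1200116884}{83613} - \frac{i \sqrt{37}}{3} \approx -14353.0 - 2.0276 i$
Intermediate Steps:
$d{\left(s \right)} = \frac{2}{3} - \frac{\sqrt{-69 + s}}{3}$ ($d{\left(s \right)} = \frac{2}{3} - \frac{\sqrt{s - 69}}{3} = \frac{2}{3} - \frac{\sqrt{-69 + s}}{3}$)
$X = \frac{400057542}{27871}$ ($X = - \frac{20646}{27871 \frac{1}{-19377}} = - \frac{20646}{27871 \left(- \frac{1}{19377}\right)} = - \frac{20646}{- \frac{27871}{19377}} = \left(-20646\right) \left(- \frac{19377}{27871}\right) = \frac{400057542}{27871} \approx 14354.0$)
$d{\left(-28 - -60 \right)} - X = \left(\frac{2}{3} - \frac{\sqrt{-69 - -32}}{3}\right) - \frac{400057542}{27871} = \left(\frac{2}{3} - \frac{\sqrt{-69 + \left(-28 + 60\right)}}{3}\right) - \frac{400057542}{27871} = \left(\frac{2}{3} - \frac{\sqrt{-69 + 32}}{3}\right) - \frac{400057542}{27871} = \left(\frac{2}{3} - \frac{\sqrt{-37}}{3}\right) - \frac{400057542}{27871} = \left(\frac{2}{3} - \frac{i \sqrt{37}}{3}\right) - \frac{400057542}{27871} = - \frac{1200116884}{83613} - \frac{i \sqrt{37}}{3}$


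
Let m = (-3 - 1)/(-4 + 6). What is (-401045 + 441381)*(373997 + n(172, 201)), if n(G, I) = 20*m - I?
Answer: 15075822016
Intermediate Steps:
m = -2 (m = -4/2 = -4*½ = -2)
n(G, I) = -40 - I (n(G, I) = 20*(-2) - I = -40 - I)
(-401045 + 441381)*(373997 + n(172, 201)) = (-401045 + 441381)*(373997 + (-40 - 1*201)) = 40336*(373997 + (-40 - 201)) = 40336*(373997 - 241) = 40336*373756 = 15075822016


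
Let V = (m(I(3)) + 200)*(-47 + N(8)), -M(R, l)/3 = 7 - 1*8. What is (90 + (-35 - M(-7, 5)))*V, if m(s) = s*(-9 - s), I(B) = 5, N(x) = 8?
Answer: -263640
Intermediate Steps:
M(R, l) = 3 (M(R, l) = -3*(7 - 1*8) = -3*(7 - 8) = -3*(-1) = 3)
V = -5070 (V = (-1*5*(9 + 5) + 200)*(-47 + 8) = (-1*5*14 + 200)*(-39) = (-70 + 200)*(-39) = 130*(-39) = -5070)
(90 + (-35 - M(-7, 5)))*V = (90 + (-35 - 1*3))*(-5070) = (90 + (-35 - 3))*(-5070) = (90 - 38)*(-5070) = 52*(-5070) = -263640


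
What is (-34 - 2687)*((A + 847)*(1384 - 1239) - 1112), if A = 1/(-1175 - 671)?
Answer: -611309636553/1846 ≈ -3.3115e+8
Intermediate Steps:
A = -1/1846 (A = 1/(-1846) = -1/1846 ≈ -0.00054171)
(-34 - 2687)*((A + 847)*(1384 - 1239) - 1112) = (-34 - 2687)*((-1/1846 + 847)*(1384 - 1239) - 1112) = -2721*((1563561/1846)*145 - 1112) = -2721*(226716345/1846 - 1112) = -2721*224663593/1846 = -611309636553/1846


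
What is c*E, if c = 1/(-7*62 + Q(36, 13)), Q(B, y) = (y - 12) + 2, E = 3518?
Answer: -3518/431 ≈ -8.1624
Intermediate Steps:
Q(B, y) = -10 + y (Q(B, y) = (-12 + y) + 2 = -10 + y)
c = -1/431 (c = 1/(-7*62 + (-10 + 13)) = 1/(-434 + 3) = 1/(-431) = -1/431 ≈ -0.0023202)
c*E = -1/431*3518 = -3518/431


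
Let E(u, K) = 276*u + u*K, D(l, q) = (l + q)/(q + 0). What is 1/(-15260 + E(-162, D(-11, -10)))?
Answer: -5/301561 ≈ -1.6580e-5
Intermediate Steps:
D(l, q) = (l + q)/q
E(u, K) = 276*u + K*u
1/(-15260 + E(-162, D(-11, -10))) = 1/(-15260 - 162*(276 + (-11 - 10)/(-10))) = 1/(-15260 - 162*(276 - ⅒*(-21))) = 1/(-15260 - 162*(276 + 21/10)) = 1/(-15260 - 162*2781/10) = 1/(-15260 - 225261/5) = 1/(-301561/5) = -5/301561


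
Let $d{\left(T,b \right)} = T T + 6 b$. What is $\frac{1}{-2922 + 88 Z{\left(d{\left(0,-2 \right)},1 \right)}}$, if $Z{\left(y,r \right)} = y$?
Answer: $- \frac{1}{3978} \approx -0.00025138$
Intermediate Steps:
$d{\left(T,b \right)} = T^{2} + 6 b$
$\frac{1}{-2922 + 88 Z{\left(d{\left(0,-2 \right)},1 \right)}} = \frac{1}{-2922 + 88 \left(0^{2} + 6 \left(-2\right)\right)} = \frac{1}{-2922 + 88 \left(0 - 12\right)} = \frac{1}{-2922 + 88 \left(-12\right)} = \frac{1}{-2922 - 1056} = \frac{1}{-3978} = - \frac{1}{3978}$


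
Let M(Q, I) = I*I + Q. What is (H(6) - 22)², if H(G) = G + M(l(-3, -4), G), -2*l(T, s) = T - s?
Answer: 1521/4 ≈ 380.25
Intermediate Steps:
l(T, s) = s/2 - T/2 (l(T, s) = -(T - s)/2 = s/2 - T/2)
M(Q, I) = Q + I² (M(Q, I) = I² + Q = Q + I²)
H(G) = -½ + G + G² (H(G) = G + (((½)*(-4) - ½*(-3)) + G²) = G + ((-2 + 3/2) + G²) = G + (-½ + G²) = -½ + G + G²)
(H(6) - 22)² = ((-½ + 6 + 6²) - 22)² = ((-½ + 6 + 36) - 22)² = (83/2 - 22)² = (39/2)² = 1521/4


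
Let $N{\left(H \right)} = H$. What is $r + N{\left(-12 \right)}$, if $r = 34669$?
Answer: $34657$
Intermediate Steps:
$r + N{\left(-12 \right)} = 34669 - 12 = 34657$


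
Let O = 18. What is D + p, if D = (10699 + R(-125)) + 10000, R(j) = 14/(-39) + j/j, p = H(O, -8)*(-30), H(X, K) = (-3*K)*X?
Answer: 301846/39 ≈ 7739.6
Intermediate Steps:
H(X, K) = -3*K*X
p = -12960 (p = -3*(-8)*18*(-30) = 432*(-30) = -12960)
R(j) = 25/39 (R(j) = 14*(-1/39) + 1 = -14/39 + 1 = 25/39)
D = 807286/39 (D = (10699 + 25/39) + 10000 = 417286/39 + 10000 = 807286/39 ≈ 20700.)
D + p = 807286/39 - 12960 = 301846/39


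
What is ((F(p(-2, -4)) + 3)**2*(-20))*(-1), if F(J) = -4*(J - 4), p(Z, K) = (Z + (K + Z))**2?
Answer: 1123380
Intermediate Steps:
p(Z, K) = (K + 2*Z)**2
F(J) = 16 - 4*J (F(J) = -4*(-4 + J) = 16 - 4*J)
((F(p(-2, -4)) + 3)**2*(-20))*(-1) = (((16 - 4*(-4 + 2*(-2))**2) + 3)**2*(-20))*(-1) = (((16 - 4*(-4 - 4)**2) + 3)**2*(-20))*(-1) = (((16 - 4*(-8)**2) + 3)**2*(-20))*(-1) = (((16 - 4*64) + 3)**2*(-20))*(-1) = (((16 - 256) + 3)**2*(-20))*(-1) = ((-240 + 3)**2*(-20))*(-1) = ((-237)**2*(-20))*(-1) = (56169*(-20))*(-1) = -1123380*(-1) = 1123380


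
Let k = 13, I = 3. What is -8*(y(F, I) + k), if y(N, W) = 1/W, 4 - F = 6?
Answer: -320/3 ≈ -106.67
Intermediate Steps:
F = -2 (F = 4 - 1*6 = 4 - 6 = -2)
-8*(y(F, I) + k) = -8*(1/3 + 13) = -8*40/3 = -320/3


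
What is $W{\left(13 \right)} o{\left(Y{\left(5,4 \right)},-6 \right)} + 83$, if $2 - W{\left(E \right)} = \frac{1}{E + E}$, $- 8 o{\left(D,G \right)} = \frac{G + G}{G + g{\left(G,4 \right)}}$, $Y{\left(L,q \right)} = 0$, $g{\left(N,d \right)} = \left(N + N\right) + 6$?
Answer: $\frac{17213}{208} \approx 82.755$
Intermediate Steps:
$g{\left(N,d \right)} = 6 + 2 N$ ($g{\left(N,d \right)} = 2 N + 6 = 6 + 2 N$)
$o{\left(D,G \right)} = - \frac{G}{4 \left(6 + 3 G\right)}$ ($o{\left(D,G \right)} = - \frac{\left(G + G\right) \frac{1}{G + \left(6 + 2 G\right)}}{8} = - \frac{2 G \frac{1}{6 + 3 G}}{8} = - \frac{G}{4 \left(6 + 3 G\right)}$)
$W{\left(E \right)} = 2 - \frac{1}{2 E}$ ($W{\left(E \right)} = 2 - \frac{1}{E + E} = 2 - \frac{1}{2 E}$)
$W{\left(13 \right)} o{\left(Y{\left(5,4 \right)},-6 \right)} + 83 = \left(2 - \frac{1}{2 \cdot 13}\right) \left(\left(-1\right) \left(-6\right) \frac{1}{24 + 12 \left(-6\right)}\right) + 83 = \left(2 - \frac{1}{26}\right) \left(\left(-1\right) \left(-6\right) \frac{1}{24 - 72}\right) + 83 = \left(2 - \frac{1}{26}\right) \left(\left(-1\right) \left(-6\right) \frac{1}{-48}\right) + 83 = \frac{51 \left(\left(-1\right) \left(-6\right) \left(- \frac{1}{48}\right)\right)}{26} + 83 = \frac{51}{26} \left(- \frac{1}{8}\right) + 83 = - \frac{51}{208} + 83 = \frac{17213}{208}$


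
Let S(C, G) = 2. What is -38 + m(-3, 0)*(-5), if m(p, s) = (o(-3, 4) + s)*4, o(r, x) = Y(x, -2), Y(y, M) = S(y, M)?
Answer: -78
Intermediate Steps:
Y(y, M) = 2
o(r, x) = 2
m(p, s) = 8 + 4*s (m(p, s) = (2 + s)*4 = 8 + 4*s)
-38 + m(-3, 0)*(-5) = -38 + (8 + 4*0)*(-5) = -38 + (8 + 0)*(-5) = -38 + 8*(-5) = -38 - 40 = -78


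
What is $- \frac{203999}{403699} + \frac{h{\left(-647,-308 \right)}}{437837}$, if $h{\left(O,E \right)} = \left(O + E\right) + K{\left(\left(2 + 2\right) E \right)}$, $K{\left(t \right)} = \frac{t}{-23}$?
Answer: $- \frac{2062691025116}{4065350258449} \approx -0.50738$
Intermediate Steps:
$K{\left(t \right)} = - \frac{t}{23}$ ($K{\left(t \right)} = t \left(- \frac{1}{23}\right) = - \frac{t}{23}$)
$h{\left(O,E \right)} = O + \frac{19 E}{23}$ ($h{\left(O,E \right)} = \left(O + E\right) - \frac{\left(2 + 2\right) E}{23} = \left(E + O\right) - \frac{4 E}{23} = O + \frac{19 E}{23}$)
$- \frac{203999}{403699} + \frac{h{\left(-647,-308 \right)}}{437837} = - \frac{203999}{403699} + \frac{-647 + \frac{19}{23} \left(-308\right)}{437837} = \left(-203999\right) \frac{1}{403699} + \left(-647 - \frac{5852}{23}\right) \frac{1}{437837} = - \frac{203999}{403699} - \frac{20733}{10070251} = - \frac{2062691025116}{4065350258449}$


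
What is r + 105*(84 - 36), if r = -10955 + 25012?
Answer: 19097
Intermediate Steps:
r = 14057
r + 105*(84 - 36) = 14057 + 105*(84 - 36) = 14057 + 105*48 = 14057 + 5040 = 19097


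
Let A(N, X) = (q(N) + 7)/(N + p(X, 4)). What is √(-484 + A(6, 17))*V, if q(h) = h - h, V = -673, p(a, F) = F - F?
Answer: -673*I*√17382/6 ≈ -14788.0*I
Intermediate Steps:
p(a, F) = 0
q(h) = 0
A(N, X) = 7/N (A(N, X) = (0 + 7)/(N + 0) = 7/N)
√(-484 + A(6, 17))*V = √(-484 + 7/6)*(-673) = √(-2897/6)*(-673) = (I*√17382/6)*(-673) = -673*I*√17382/6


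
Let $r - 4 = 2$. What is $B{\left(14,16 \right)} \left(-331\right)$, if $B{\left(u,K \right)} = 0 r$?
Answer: $0$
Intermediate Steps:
$r = 6$ ($r = 4 + 2 = 6$)
$B{\left(u,K \right)} = 0$ ($B{\left(u,K \right)} = 0 \cdot 6 = 0$)
$B{\left(14,16 \right)} \left(-331\right) = 0 \left(-331\right) = 0$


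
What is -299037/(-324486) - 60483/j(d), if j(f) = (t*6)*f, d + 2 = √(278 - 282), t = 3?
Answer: 363841063/432648 + 20161*I/24 ≈ 840.96 + 840.04*I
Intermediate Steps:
d = -2 + 2*I (d = -2 + √(278 - 282) = -2 + √(-4) = -2 + 2*I ≈ -2.0 + 2.0*I)
j(f) = 18*f (j(f) = (3*6)*f = 18*f)
-299037/(-324486) - 60483/j(d) = -299037/(-324486) - (-20161/24 - 20161*I/24) = -299037*(-1/324486) - 60483*(-36 - 36*I)/2592 = 99679/108162 - 20161*(-36 - 36*I)/864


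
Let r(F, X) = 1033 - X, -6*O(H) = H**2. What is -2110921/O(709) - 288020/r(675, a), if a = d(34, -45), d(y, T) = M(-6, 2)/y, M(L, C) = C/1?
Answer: -111944522549/441353918 ≈ -253.64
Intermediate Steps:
M(L, C) = C (M(L, C) = C*1 = C)
d(y, T) = 2/y
O(H) = -H**2/6
a = 1/17 (a = 2/34 = 2*(1/34) = 1/17 ≈ 0.058824)
-2110921/O(709) - 288020/r(675, a) = -2110921/((-1/6*709**2)) - 288020/(1033 - 1*1/17) = -2110921/((-1/6*502681)) - 288020/(1033 - 1/17) = -2110921/(-502681/6) - 288020/17560/17 = -2110921*(-6/502681) - 288020*17/17560 = 12665526/502681 - 244817/878 = -111944522549/441353918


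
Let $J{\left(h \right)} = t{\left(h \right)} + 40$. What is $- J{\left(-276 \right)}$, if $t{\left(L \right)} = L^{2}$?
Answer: $-76216$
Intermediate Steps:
$J{\left(h \right)} = 40 + h^{2}$ ($J{\left(h \right)} = h^{2} + 40 = 40 + h^{2}$)
$- J{\left(-276 \right)} = - (40 + \left(-276\right)^{2}) = - (40 + 76176) = \left(-1\right) 76216 = -76216$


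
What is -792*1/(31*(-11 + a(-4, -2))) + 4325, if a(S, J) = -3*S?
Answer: 133283/31 ≈ 4299.5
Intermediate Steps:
-792*1/(31*(-11 + a(-4, -2))) + 4325 = -792*1/(31*(-11 - 3*(-4))) + 4325 = -792*1/(31*(-11 + 12)) + 4325 = -792/(1*31) + 4325 = -792/31 + 4325 = 133283/31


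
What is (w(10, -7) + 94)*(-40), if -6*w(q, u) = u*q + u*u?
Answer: -3900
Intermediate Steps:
w(q, u) = -u²/6 - q*u/6 (w(q, u) = -(u*q + u*u)/6 = -(q*u + u²)/6 = -(u² + q*u)/6 = -u²/6 - q*u/6)
(w(10, -7) + 94)*(-40) = (-⅙*(-7)*(10 - 7) + 94)*(-40) = (-⅙*(-7)*3 + 94)*(-40) = (7/2 + 94)*(-40) = (195/2)*(-40) = -3900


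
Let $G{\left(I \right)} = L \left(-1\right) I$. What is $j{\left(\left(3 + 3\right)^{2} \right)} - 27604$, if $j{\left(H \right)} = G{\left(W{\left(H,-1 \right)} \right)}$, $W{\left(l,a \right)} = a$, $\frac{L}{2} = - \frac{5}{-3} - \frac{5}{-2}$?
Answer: $- \frac{82787}{3} \approx -27596.0$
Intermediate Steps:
$L = \frac{25}{3}$ ($L = 2 \left(- \frac{5}{-3} - \frac{5}{-2}\right) = 2 \left(\left(-5\right) \left(- \frac{1}{3}\right) - - \frac{5}{2}\right) = 2 \left(\frac{5}{3} + \frac{5}{2}\right) = 2 \cdot \frac{25}{6} = \frac{25}{3} \approx 8.3333$)
$G{\left(I \right)} = - \frac{25 I}{3}$ ($G{\left(I \right)} = \frac{25}{3} \left(-1\right) I = - \frac{25 I}{3}$)
$j{\left(H \right)} = \frac{25}{3}$ ($j{\left(H \right)} = \left(- \frac{25}{3}\right) \left(-1\right) = \frac{25}{3}$)
$j{\left(\left(3 + 3\right)^{2} \right)} - 27604 = \frac{25}{3} - 27604 = - \frac{82787}{3}$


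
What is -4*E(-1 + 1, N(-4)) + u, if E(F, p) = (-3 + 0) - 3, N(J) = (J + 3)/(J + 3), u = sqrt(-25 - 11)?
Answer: 24 + 6*I ≈ 24.0 + 6.0*I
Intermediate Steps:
u = 6*I (u = sqrt(-36) = 6*I ≈ 6.0*I)
N(J) = 1 (N(J) = (3 + J)/(3 + J) = 1)
E(F, p) = -6 (E(F, p) = -3 - 3 = -6)
-4*E(-1 + 1, N(-4)) + u = -4*(-6) + 6*I = 24 + 6*I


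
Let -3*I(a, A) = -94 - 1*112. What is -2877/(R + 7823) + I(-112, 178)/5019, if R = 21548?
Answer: -37268563/442239147 ≈ -0.084272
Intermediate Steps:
I(a, A) = 206/3 (I(a, A) = -(-94 - 1*112)/3 = -(-94 - 112)/3 = -⅓*(-206) = 206/3)
-2877/(R + 7823) + I(-112, 178)/5019 = -2877/(21548 + 7823) + (206/3)/5019 = -2877/29371 + (206/3)*(1/5019) = -2877*1/29371 + 206/15057 = -2877/29371 + 206/15057 = -37268563/442239147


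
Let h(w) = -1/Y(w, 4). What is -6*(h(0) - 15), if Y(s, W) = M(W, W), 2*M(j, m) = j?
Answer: 93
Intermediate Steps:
M(j, m) = j/2
Y(s, W) = W/2
h(w) = -½ (h(w) = -1/((½)*4) = -1/2 = -1*½ = -½)
-6*(h(0) - 15) = -6*(-½ - 15) = -6*(-31/2) = 93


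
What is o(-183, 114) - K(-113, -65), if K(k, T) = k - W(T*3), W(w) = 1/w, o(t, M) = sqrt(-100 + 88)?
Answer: 22034/195 + 2*I*sqrt(3) ≈ 112.99 + 3.4641*I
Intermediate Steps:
o(t, M) = 2*I*sqrt(3) (o(t, M) = sqrt(-12) = 2*I*sqrt(3))
K(k, T) = k - 1/(3*T) (K(k, T) = k - 1/(T*3) = k - 1/(3*T))
o(-183, 114) - K(-113, -65) = 2*I*sqrt(3) - (-113 - 1/3/(-65)) = 2*I*sqrt(3) - (-113 - 1/3*(-1/65)) = 2*I*sqrt(3) - (-113 + 1/195) = 2*I*sqrt(3) - 1*(-22034/195) = 2*I*sqrt(3) + 22034/195 = 22034/195 + 2*I*sqrt(3)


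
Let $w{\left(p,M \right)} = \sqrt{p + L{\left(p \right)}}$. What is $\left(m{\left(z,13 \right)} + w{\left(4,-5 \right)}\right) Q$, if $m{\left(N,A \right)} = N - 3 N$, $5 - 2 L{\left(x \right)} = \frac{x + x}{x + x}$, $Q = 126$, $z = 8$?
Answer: $-2016 + 126 \sqrt{6} \approx -1707.4$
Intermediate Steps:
$L{\left(x \right)} = 2$ ($L{\left(x \right)} = \frac{5}{2} - \frac{\left(x + x\right) \frac{1}{x + x}}{2} = \frac{5}{2} - \frac{2 x \frac{1}{2 x}}{2} = \frac{5}{2} - \frac{1}{2} = 2$)
$w{\left(p,M \right)} = \sqrt{2 + p}$ ($w{\left(p,M \right)} = \sqrt{p + 2} = \sqrt{2 + p}$)
$m{\left(N,A \right)} = - 2 N$
$\left(m{\left(z,13 \right)} + w{\left(4,-5 \right)}\right) Q = \left(\left(-2\right) 8 + \sqrt{2 + 4}\right) 126 = \left(-16 + \sqrt{6}\right) 126 = -2016 + 126 \sqrt{6}$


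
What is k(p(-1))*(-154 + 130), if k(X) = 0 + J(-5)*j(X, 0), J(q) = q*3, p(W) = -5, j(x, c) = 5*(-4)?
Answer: -7200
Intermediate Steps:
j(x, c) = -20
J(q) = 3*q
k(X) = 300 (k(X) = 0 + (3*(-5))*(-20) = 0 - 15*(-20) = 0 + 300 = 300)
k(p(-1))*(-154 + 130) = 300*(-154 + 130) = 300*(-24) = -7200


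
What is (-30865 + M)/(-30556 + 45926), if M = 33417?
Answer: 44/265 ≈ 0.16604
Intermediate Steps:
(-30865 + M)/(-30556 + 45926) = (-30865 + 33417)/(-30556 + 45926) = 2552/15370 = 2552*(1/15370) = 44/265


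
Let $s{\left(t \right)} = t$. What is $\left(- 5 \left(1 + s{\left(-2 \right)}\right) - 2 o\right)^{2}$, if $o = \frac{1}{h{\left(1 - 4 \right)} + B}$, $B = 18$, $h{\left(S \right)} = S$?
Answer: $\frac{5329}{225} \approx 23.684$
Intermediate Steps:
$o = \frac{1}{15}$ ($o = \frac{1}{\left(1 - 4\right) + 18} = \frac{1}{-3 + 18} = \frac{1}{15} \approx 0.066667$)
$\left(- 5 \left(1 + s{\left(-2 \right)}\right) - 2 o\right)^{2} = \left(- 5 \left(1 - 2\right) - \frac{2}{15}\right)^{2} = \left(\left(-5\right) \left(-1\right) - \frac{2}{15}\right)^{2} = \left(5 - \frac{2}{15}\right)^{2} = \left(\frac{73}{15}\right)^{2} = \frac{5329}{225}$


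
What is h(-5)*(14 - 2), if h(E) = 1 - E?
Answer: 72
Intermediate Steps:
h(-5)*(14 - 2) = (1 - 1*(-5))*(14 - 2) = (1 + 5)*12 = 6*12 = 72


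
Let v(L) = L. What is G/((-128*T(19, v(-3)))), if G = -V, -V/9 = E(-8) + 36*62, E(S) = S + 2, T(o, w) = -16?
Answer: 10017/1024 ≈ 9.7822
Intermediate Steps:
E(S) = 2 + S
V = -20034 (V = -9*((2 - 8) + 36*62) = -9*(-6 + 2232) = -9*2226 = -20034)
G = 20034 (G = -1*(-20034) = 20034)
G/((-128*T(19, v(-3)))) = 20034/((-128*(-16))) = 20034/2048 = 20034*(1/2048) = 10017/1024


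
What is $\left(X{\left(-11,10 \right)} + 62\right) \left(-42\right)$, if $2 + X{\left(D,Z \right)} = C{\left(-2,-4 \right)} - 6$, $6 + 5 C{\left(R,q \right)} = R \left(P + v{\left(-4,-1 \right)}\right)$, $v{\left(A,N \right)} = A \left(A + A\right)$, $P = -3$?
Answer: $- \frac{8652}{5} \approx -1730.4$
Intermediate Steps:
$v{\left(A,N \right)} = 2 A^{2}$ ($v{\left(A,N \right)} = A 2 A = 2 A^{2}$)
$C{\left(R,q \right)} = - \frac{6}{5} + \frac{29 R}{5}$ ($C{\left(R,q \right)} = - \frac{6}{5} + \frac{R \left(-3 + 2 \left(-4\right)^{2}\right)}{5} = - \frac{6}{5} + \frac{R \left(-3 + 2 \cdot 16\right)}{5} = - \frac{6}{5} + \frac{R \left(-3 + 32\right)}{5} = - \frac{6}{5} + \frac{R 29}{5} = - \frac{6}{5} + \frac{29 R}{5}$)
$X{\left(D,Z \right)} = - \frac{104}{5}$ ($X{\left(D,Z \right)} = -2 + \left(\left(- \frac{6}{5} + \frac{29}{5} \left(-2\right)\right) - 6\right) = -2 - \frac{94}{5} = - \frac{104}{5}$)
$\left(X{\left(-11,10 \right)} + 62\right) \left(-42\right) = \left(- \frac{104}{5} + 62\right) \left(-42\right) = \frac{206}{5} \left(-42\right) = - \frac{8652}{5}$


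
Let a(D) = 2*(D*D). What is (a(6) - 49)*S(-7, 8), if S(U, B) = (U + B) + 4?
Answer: 115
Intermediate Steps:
a(D) = 2*D²
S(U, B) = 4 + B + U (S(U, B) = (B + U) + 4 = 4 + B + U)
(a(6) - 49)*S(-7, 8) = (2*6² - 49)*(4 + 8 - 7) = (2*36 - 49)*5 = (72 - 49)*5 = 23*5 = 115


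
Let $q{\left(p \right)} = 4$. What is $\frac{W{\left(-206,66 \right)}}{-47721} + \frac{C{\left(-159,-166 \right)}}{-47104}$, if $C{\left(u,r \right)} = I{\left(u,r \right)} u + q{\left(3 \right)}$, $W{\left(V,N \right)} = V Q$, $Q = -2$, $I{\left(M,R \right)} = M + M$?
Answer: $- \frac{1216233467}{1123924992} \approx -1.0821$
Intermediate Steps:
$I{\left(M,R \right)} = 2 M$
$W{\left(V,N \right)} = - 2 V$ ($W{\left(V,N \right)} = V \left(-2\right) = - 2 V$)
$C{\left(u,r \right)} = 4 + 2 u^{2}$ ($C{\left(u,r \right)} = 2 u u + 4 = 2 u^{2} + 4 = 4 + 2 u^{2}$)
$\frac{W{\left(-206,66 \right)}}{-47721} + \frac{C{\left(-159,-166 \right)}}{-47104} = \frac{\left(-2\right) \left(-206\right)}{-47721} + \frac{4 + 2 \left(-159\right)^{2}}{-47104} = 412 \left(- \frac{1}{47721}\right) + \left(4 + 2 \cdot 25281\right) \left(- \frac{1}{47104}\right) = - \frac{412}{47721} + \left(4 + 50562\right) \left(- \frac{1}{47104}\right) = - \frac{412}{47721} + 50566 \left(- \frac{1}{47104}\right) = - \frac{412}{47721} - \frac{25283}{23552} = - \frac{1216233467}{1123924992}$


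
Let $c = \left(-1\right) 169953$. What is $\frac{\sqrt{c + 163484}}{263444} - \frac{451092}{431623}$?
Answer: $- \frac{451092}{431623} + \frac{i \sqrt{6469}}{263444} \approx -1.0451 + 0.0003053 i$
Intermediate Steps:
$c = -169953$
$\frac{\sqrt{c + 163484}}{263444} - \frac{451092}{431623} = \frac{\sqrt{-169953 + 163484}}{263444} - \frac{451092}{431623} = \sqrt{-6469} \cdot \frac{1}{263444} - \frac{451092}{431623} = i \sqrt{6469} \cdot \frac{1}{263444} - \frac{451092}{431623} = \frac{i \sqrt{6469}}{263444} - \frac{451092}{431623} = - \frac{451092}{431623} + \frac{i \sqrt{6469}}{263444}$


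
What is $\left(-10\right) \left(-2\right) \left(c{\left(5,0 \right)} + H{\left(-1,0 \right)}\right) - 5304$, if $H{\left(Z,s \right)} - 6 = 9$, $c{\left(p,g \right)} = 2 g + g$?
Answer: $-5004$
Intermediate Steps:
$c{\left(p,g \right)} = 3 g$
$H{\left(Z,s \right)} = 15$ ($H{\left(Z,s \right)} = 6 + 9 = 15$)
$\left(-10\right) \left(-2\right) \left(c{\left(5,0 \right)} + H{\left(-1,0 \right)}\right) - 5304 = \left(-10\right) \left(-2\right) \left(3 \cdot 0 + 15\right) - 5304 = 20 \left(0 + 15\right) - 5304 = 20 \cdot 15 - 5304 = 300 - 5304 = -5004$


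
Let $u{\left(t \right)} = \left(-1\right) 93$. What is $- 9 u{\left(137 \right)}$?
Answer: $837$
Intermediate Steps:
$u{\left(t \right)} = -93$
$- 9 u{\left(137 \right)} = \left(-9\right) \left(-93\right) = 837$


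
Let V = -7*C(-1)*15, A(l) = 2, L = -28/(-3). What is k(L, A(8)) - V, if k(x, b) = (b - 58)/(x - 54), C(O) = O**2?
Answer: 7119/67 ≈ 106.25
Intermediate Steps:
L = 28/3 (L = -28*(-1/3) = 28/3 ≈ 9.3333)
k(x, b) = (-58 + b)/(-54 + x)
V = -105 (V = -7*(-1)**2*15 = -7*1*15 = -7*15 = -105)
k(L, A(8)) - V = (-58 + 2)/(-54 + 28/3) - 1*(-105) = -56/(-134/3) + 105 = -3/134*(-56) + 105 = 84/67 + 105 = 7119/67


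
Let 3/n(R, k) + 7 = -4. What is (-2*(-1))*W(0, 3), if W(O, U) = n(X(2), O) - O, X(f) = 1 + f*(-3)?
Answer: -6/11 ≈ -0.54545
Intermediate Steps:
X(f) = 1 - 3*f
n(R, k) = -3/11 (n(R, k) = 3/(-7 - 4) = 3/(-11) = 3*(-1/11) = -3/11)
W(O, U) = -3/11 - O
(-2*(-1))*W(0, 3) = (-2*(-1))*(-3/11 - 1*0) = 2*(-3/11 + 0) = 2*(-3/11) = -6/11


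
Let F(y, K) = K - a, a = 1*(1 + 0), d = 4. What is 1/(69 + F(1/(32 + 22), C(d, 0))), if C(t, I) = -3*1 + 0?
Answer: 1/65 ≈ 0.015385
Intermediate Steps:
a = 1 (a = 1*1 = 1)
C(t, I) = -3 (C(t, I) = -3 + 0 = -3)
F(y, K) = -1 + K (F(y, K) = K - 1*1 = K - 1 = -1 + K)
1/(69 + F(1/(32 + 22), C(d, 0))) = 1/(69 + (-1 - 3)) = 1/(69 - 4) = 1/65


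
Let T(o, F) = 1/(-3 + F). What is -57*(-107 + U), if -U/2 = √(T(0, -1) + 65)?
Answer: 6099 + 57*√259 ≈ 7016.3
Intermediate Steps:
U = -√259 (U = -2*√(1/(-3 - 1) + 65) = -2*√(1/(-4) + 65) = -2*√(-¼ + 65) = -√259 ≈ -16.093)
-57*(-107 + U) = -57*(-107 - √259) = 6099 + 57*√259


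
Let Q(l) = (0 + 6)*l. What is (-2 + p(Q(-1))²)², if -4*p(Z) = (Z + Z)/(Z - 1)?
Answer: 7921/2401 ≈ 3.2990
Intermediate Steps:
Q(l) = 6*l
p(Z) = -Z/(2*(-1 + Z)) (p(Z) = -(Z + Z)/(4*(Z - 1)) = -2*Z/(4*(-1 + Z)) = -Z/(2*(-1 + Z)))
(-2 + p(Q(-1))²)² = (-2 + (-6*(-1)/(-2 + 2*(6*(-1))))²)² = (-2 + (-1*(-6)/(-2 + 2*(-6)))²)² = (-2 + (-1*(-6)/(-2 - 12))²)² = (-2 + (-1*(-6)/(-14))²)² = (-2 + (-1*(-6)*(-1/14))²)² = (-2 + (-3/7)²)² = (-2 + 9/49)² = (-89/49)² = 7921/2401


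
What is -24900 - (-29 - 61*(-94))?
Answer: -30605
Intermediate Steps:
-24900 - (-29 - 61*(-94)) = -24900 - (-29 + 5734) = -24900 - 1*5705 = -24900 - 5705 = -30605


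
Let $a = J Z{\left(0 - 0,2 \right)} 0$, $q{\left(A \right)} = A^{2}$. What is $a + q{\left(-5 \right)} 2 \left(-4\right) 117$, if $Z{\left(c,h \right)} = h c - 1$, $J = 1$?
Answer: $-23400$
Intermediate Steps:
$Z{\left(c,h \right)} = -1 + c h$ ($Z{\left(c,h \right)} = c h - 1 = -1 + c h$)
$a = 0$ ($a = 1 \left(-1 + \left(0 - 0\right) 2\right) 0 = 1 \left(-1 + \left(0 + 0\right) 2\right) 0 = 1 \left(-1 + 0 \cdot 2\right) 0 = 1 \left(-1 + 0\right) 0 = 1 \left(-1\right) 0 = \left(-1\right) 0 = 0$)
$a + q{\left(-5 \right)} 2 \left(-4\right) 117 = 0 + \left(-5\right)^{2} \cdot 2 \left(-4\right) 117 = 0 + 25 \cdot 2 \left(-4\right) 117 = 0 + 50 \left(-4\right) 117 = 0 - 23400 = -23400$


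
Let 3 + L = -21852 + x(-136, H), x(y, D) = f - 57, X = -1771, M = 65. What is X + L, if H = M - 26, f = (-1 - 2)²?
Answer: -23674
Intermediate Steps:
f = 9 (f = (-3)² = 9)
H = 39 (H = 65 - 26 = 39)
x(y, D) = -48 (x(y, D) = 9 - 57 = -48)
L = -21903 (L = -3 + (-21852 - 48) = -3 - 21900 = -21903)
X + L = -1771 - 21903 = -23674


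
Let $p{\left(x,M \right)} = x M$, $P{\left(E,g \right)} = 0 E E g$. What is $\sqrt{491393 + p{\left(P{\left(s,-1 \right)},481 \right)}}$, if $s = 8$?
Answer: $\sqrt{491393} \approx 700.99$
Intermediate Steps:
$P{\left(E,g \right)} = 0$ ($P{\left(E,g \right)} = 0 E g = 0$)
$p{\left(x,M \right)} = M x$
$\sqrt{491393 + p{\left(P{\left(s,-1 \right)},481 \right)}} = \sqrt{491393 + 481 \cdot 0} = \sqrt{491393 + 0} = \sqrt{491393}$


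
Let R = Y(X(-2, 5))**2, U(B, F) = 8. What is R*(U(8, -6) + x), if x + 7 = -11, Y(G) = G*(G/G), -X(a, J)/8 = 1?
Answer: -640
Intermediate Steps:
X(a, J) = -8 (X(a, J) = -8*1 = -8)
Y(G) = G (Y(G) = G*1 = G)
x = -18 (x = -7 - 11 = -18)
R = 64 (R = (-8)**2 = 64)
R*(U(8, -6) + x) = 64*(8 - 18) = 64*(-10) = -640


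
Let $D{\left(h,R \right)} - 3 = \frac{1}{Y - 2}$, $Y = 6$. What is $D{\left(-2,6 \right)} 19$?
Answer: $\frac{247}{4} \approx 61.75$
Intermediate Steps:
$D{\left(h,R \right)} = \frac{13}{4}$ ($D{\left(h,R \right)} = 3 + \frac{1}{6 - 2} = 3 + \frac{1}{4} = \frac{13}{4}$)
$D{\left(-2,6 \right)} 19 = \frac{13}{4} \cdot 19 = \frac{247}{4}$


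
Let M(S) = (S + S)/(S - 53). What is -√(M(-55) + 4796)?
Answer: -√1554234/18 ≈ -69.260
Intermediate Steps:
M(S) = 2*S/(-53 + S) (M(S) = (2*S)/(-53 + S) = 2*S/(-53 + S))
-√(M(-55) + 4796) = -√(2*(-55)/(-53 - 55) + 4796) = -√(2*(-55)/(-108) + 4796) = -√(2*(-55)*(-1/108) + 4796) = -√(55/54 + 4796) = -√(259039/54) = -√1554234/18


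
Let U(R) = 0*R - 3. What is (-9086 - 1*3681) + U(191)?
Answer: -12770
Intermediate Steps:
U(R) = -3 (U(R) = 0 - 3 = -3)
(-9086 - 1*3681) + U(191) = (-9086 - 1*3681) - 3 = (-9086 - 3681) - 3 = -12767 - 3 = -12770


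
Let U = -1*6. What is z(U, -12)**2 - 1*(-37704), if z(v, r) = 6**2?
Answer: 39000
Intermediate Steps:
U = -6
z(v, r) = 36
z(U, -12)**2 - 1*(-37704) = 36**2 - 1*(-37704) = 1296 + 37704 = 39000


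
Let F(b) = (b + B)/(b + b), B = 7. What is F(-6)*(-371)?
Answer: 371/12 ≈ 30.917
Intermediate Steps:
F(b) = (7 + b)/(2*b) (F(b) = (b + 7)/(b + b) = (7 + b)/((2*b)) = (7 + b)*(1/(2*b)) = (7 + b)/(2*b))
F(-6)*(-371) = ((½)*(7 - 6)/(-6))*(-371) = ((½)*(-⅙)*1)*(-371) = -1/12*(-371) = 371/12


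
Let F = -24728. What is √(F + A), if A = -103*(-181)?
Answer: I*√6085 ≈ 78.006*I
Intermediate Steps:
A = 18643
√(F + A) = √(-24728 + 18643) = √(-6085) = I*√6085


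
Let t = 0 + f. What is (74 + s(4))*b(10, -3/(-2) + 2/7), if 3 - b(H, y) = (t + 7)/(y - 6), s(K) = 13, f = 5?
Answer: 30015/59 ≈ 508.73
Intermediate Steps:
t = 5 (t = 0 + 5 = 5)
b(H, y) = 3 - 12/(-6 + y) (b(H, y) = 3 - (5 + 7)/(y - 6) = 3 - 12/(-6 + y))
(74 + s(4))*b(10, -3/(-2) + 2/7) = (74 + 13)*(3*(-10 + (-3/(-2) + 2/7))/(-6 + (-3/(-2) + 2/7))) = 87*(3*(-10 + (-3*(-1/2) + 2*(1/7)))/(-6 + (-3*(-1/2) + 2*(1/7)))) = 87*(3*(-10 + (3/2 + 2/7))/(-6 + (3/2 + 2/7))) = 87*(3*(-10 + 25/14)/(-6 + 25/14)) = 87*(3*(-115/14)/(-59/14)) = 87*(3*(-14/59)*(-115/14)) = 87*(345/59) = 30015/59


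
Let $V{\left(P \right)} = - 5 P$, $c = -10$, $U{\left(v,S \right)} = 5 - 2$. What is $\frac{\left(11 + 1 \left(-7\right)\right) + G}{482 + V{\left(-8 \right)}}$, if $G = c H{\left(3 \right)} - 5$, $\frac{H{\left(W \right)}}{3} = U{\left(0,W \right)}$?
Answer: $- \frac{91}{522} \approx -0.17433$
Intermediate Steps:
$U{\left(v,S \right)} = 3$ ($U{\left(v,S \right)} = 5 - 2 = 3$)
$H{\left(W \right)} = 9$ ($H{\left(W \right)} = 3 \cdot 3 = 9$)
$G = -95$ ($G = \left(-10\right) 9 - 5 = -90 - 5 = -95$)
$\frac{\left(11 + 1 \left(-7\right)\right) + G}{482 + V{\left(-8 \right)}} = \frac{\left(11 + 1 \left(-7\right)\right) - 95}{482 - -40} = \frac{\left(11 - 7\right) - 95}{482 + 40} = \frac{4 - 95}{522} = \left(-91\right) \frac{1}{522} = - \frac{91}{522}$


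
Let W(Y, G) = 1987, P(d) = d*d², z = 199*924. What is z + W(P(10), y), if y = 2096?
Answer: 185863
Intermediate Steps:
z = 183876
P(d) = d³
z + W(P(10), y) = 183876 + 1987 = 185863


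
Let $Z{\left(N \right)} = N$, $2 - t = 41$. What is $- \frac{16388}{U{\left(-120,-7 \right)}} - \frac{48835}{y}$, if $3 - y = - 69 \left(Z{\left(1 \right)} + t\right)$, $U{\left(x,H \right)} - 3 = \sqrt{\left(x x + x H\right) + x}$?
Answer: $\frac{96300689}{4397301} - \frac{65552 \sqrt{105}}{5037} \approx -111.45$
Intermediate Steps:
$t = -39$ ($t = 2 - 41 = -39$)
$U{\left(x,H \right)} = 3 + \sqrt{x + x^{2} + H x}$ ($U{\left(x,H \right)} = 3 + \sqrt{\left(x x + x H\right) + x} = 3 + \sqrt{\left(x^{2} + H x\right) + x} = 3 + \sqrt{x + x^{2} + H x}$)
$y = -2619$ ($y = 3 - - 69 \left(1 - 39\right) = 3 - \left(-69\right) \left(-38\right) = 3 - 2622 = -2619$)
$- \frac{16388}{U{\left(-120,-7 \right)}} - \frac{48835}{y} = - \frac{16388}{3 + \sqrt{- 120 \left(1 - 7 - 120\right)}} - \frac{48835}{-2619} = - \frac{16388}{3 + \sqrt{\left(-120\right) \left(-126\right)}} - - \frac{48835}{2619} = - \frac{16388}{3 + \sqrt{15120}} + \frac{48835}{2619} = - \frac{16388}{3 + 12 \sqrt{105}} + \frac{48835}{2619} = \frac{48835}{2619} - \frac{16388}{3 + 12 \sqrt{105}}$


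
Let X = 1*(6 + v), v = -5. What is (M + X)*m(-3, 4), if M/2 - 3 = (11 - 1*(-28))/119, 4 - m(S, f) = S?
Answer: 911/17 ≈ 53.588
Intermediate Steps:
m(S, f) = 4 - S
M = 792/119 (M = 6 + 2*((11 - 1*(-28))/119) = 6 + 2*((11 + 28)*(1/119)) = 6 + 2*(39*(1/119)) = 6 + 2*(39/119) = 6 + 78/119 = 792/119 ≈ 6.6555)
X = 1 (X = 1*(6 - 5) = 1*1 = 1)
(M + X)*m(-3, 4) = (792/119 + 1)*(4 - 1*(-3)) = 911*(4 + 3)/119 = (911/119)*7 = 911/17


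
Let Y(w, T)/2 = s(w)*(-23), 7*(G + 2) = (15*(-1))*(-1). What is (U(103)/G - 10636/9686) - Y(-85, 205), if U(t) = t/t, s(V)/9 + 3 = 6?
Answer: 6043589/4843 ≈ 1247.9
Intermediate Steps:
s(V) = 27 (s(V) = -27 + 9*6 = -27 + 54 = 27)
U(t) = 1
G = ⅐ (G = -2 + ((15*(-1))*(-1))/7 = -2 + (-15*(-1))/7 = -2 + (⅐)*15 = -2 + 15/7 = ⅐ ≈ 0.14286)
Y(w, T) = -1242 (Y(w, T) = 2*(27*(-23)) = 2*(-621) = -1242)
(U(103)/G - 10636/9686) - Y(-85, 205) = (1/(⅐) - 10636/9686) - 1*(-1242) = (1*7 - 10636*1/9686) + 1242 = (7 - 5318/4843) + 1242 = 28583/4843 + 1242 = 6043589/4843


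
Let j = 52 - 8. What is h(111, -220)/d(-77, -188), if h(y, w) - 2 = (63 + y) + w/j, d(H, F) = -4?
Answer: -171/4 ≈ -42.750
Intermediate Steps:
j = 44
h(y, w) = 65 + y + w/44 (h(y, w) = 2 + ((63 + y) + w/44) = 2 + (63 + y + w/44) = 65 + y + w/44)
h(111, -220)/d(-77, -188) = (65 + 111 + (1/44)*(-220))/(-4) = (65 + 111 - 5)*(-¼) = 171*(-¼) = -171/4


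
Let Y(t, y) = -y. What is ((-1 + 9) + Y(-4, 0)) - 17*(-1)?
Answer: 25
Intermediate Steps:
((-1 + 9) + Y(-4, 0)) - 17*(-1) = ((-1 + 9) - 1*0) - 17*(-1) = (8 + 0) + 17 = 8 + 17 = 25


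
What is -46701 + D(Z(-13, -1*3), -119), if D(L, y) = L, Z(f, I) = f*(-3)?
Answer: -46662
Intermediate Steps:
Z(f, I) = -3*f
-46701 + D(Z(-13, -1*3), -119) = -46701 - 3*(-13) = -46701 + 39 = -46662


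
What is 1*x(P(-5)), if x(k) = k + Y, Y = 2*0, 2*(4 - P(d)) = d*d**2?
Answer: 133/2 ≈ 66.500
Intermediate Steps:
P(d) = 4 - d**3/2 (P(d) = 4 - d*d**2/2 = 4 - d**3/2)
Y = 0
x(k) = k (x(k) = k + 0 = k)
1*x(P(-5)) = 1*(4 - 1/2*(-5)**3) = 1*(4 - 1/2*(-125)) = 1*(4 + 125/2) = 1*(133/2) = 133/2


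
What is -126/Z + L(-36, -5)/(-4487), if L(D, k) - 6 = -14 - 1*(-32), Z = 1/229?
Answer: -129467922/4487 ≈ -28854.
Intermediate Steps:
Z = 1/229 ≈ 0.0043668
L(D, k) = 24 (L(D, k) = 6 + (-14 - 1*(-32)) = 6 + (-14 + 32) = 6 + 18 = 24)
-126/Z + L(-36, -5)/(-4487) = -126/1/229 + 24/(-4487) = -126*229 + 24*(-1/4487) = -28854 - 24/4487 = -129467922/4487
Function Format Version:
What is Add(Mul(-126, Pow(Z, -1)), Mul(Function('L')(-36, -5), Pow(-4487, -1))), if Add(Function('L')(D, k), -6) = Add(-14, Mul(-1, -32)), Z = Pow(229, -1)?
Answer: Rational(-129467922, 4487) ≈ -28854.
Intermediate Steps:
Z = Rational(1, 229) ≈ 0.0043668
Function('L')(D, k) = 24 (Function('L')(D, k) = Add(6, Add(-14, Mul(-1, -32))) = Add(6, Add(-14, 32)) = Add(6, 18) = 24)
Add(Mul(-126, Pow(Z, -1)), Mul(Function('L')(-36, -5), Pow(-4487, -1))) = Add(Mul(-126, Pow(Rational(1, 229), -1)), Mul(24, Pow(-4487, -1))) = Add(Mul(-126, 229), Mul(24, Rational(-1, 4487))) = Add(-28854, Rational(-24, 4487)) = Rational(-129467922, 4487)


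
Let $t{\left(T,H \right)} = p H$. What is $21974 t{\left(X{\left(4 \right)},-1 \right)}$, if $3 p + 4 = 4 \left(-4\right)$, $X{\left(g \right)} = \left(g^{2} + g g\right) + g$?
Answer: $\frac{439480}{3} \approx 1.4649 \cdot 10^{5}$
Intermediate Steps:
$X{\left(g \right)} = g + 2 g^{2}$ ($X{\left(g \right)} = \left(g^{2} + g^{2}\right) + g = 2 g^{2} + g = g + 2 g^{2}$)
$p = - \frac{20}{3}$ ($p = - \frac{4}{3} + \frac{4 \left(-4\right)}{3} = - \frac{4}{3} + \frac{1}{3} \left(-16\right) = - \frac{4}{3} - \frac{16}{3} = - \frac{20}{3} \approx -6.6667$)
$t{\left(T,H \right)} = - \frac{20 H}{3}$
$21974 t{\left(X{\left(4 \right)},-1 \right)} = 21974 \left(\left(- \frac{20}{3}\right) \left(-1\right)\right) = 21974 \cdot \frac{20}{3} = \frac{439480}{3}$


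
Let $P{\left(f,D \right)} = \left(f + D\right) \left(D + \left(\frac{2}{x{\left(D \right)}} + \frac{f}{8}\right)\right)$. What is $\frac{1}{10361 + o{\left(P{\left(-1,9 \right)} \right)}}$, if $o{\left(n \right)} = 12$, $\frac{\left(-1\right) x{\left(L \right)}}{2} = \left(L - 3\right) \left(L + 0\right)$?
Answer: $\frac{1}{10373} \approx 9.6404 \cdot 10^{-5}$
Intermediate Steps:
$x{\left(L \right)} = - 2 L \left(-3 + L\right)$ ($x{\left(L \right)} = - 2 \left(L - 3\right) \left(L + 0\right) = - 2 \left(-3 + L\right) L = - 2 L \left(-3 + L\right)$)
$P{\left(f,D \right)} = \left(D + f\right) \left(D + \frac{f}{8} + \frac{1}{D \left(3 - D\right)}\right)$ ($P{\left(f,D \right)} = \left(f + D\right) \left(D + \left(\frac{2}{2 D \left(3 - D\right)} + \frac{f}{8}\right)\right) = \left(D + f\right) \left(D + \left(2 \frac{1}{2 D \left(3 - D\right)} + f \frac{1}{8}\right)\right) = \left(D + f\right) \left(D + \left(\frac{1}{D \left(3 - D\right)} + \frac{f}{8}\right)\right) = \left(D + f\right) \left(D + \left(\frac{f}{8} + \frac{1}{D \left(3 - D\right)}\right)\right) = \left(D + f\right) \left(D + \frac{f}{8} + \frac{1}{D \left(3 - D\right)}\right)$)
$\frac{1}{10361 + o{\left(P{\left(-1,9 \right)} \right)}} = \frac{1}{10361 + 12} = \frac{1}{10373}$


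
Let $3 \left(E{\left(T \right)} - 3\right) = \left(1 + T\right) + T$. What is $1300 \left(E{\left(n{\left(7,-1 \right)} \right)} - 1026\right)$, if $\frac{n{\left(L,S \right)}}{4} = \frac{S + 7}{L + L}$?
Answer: $- \frac{27887600}{21} \approx -1.328 \cdot 10^{6}$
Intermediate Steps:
$n{\left(L,S \right)} = \frac{2 \left(7 + S\right)}{L}$ ($n{\left(L,S \right)} = 4 \frac{S + 7}{L + L} = 4 \frac{7 + S}{2 L} = \frac{2 \left(7 + S\right)}{L}$)
$E{\left(T \right)} = \frac{10}{3} + \frac{2 T}{3}$ ($E{\left(T \right)} = 3 + \frac{\left(1 + T\right) + T}{3} = 3 + \frac{1 + 2 T}{3} = 3 + \left(\frac{1}{3} + \frac{2 T}{3}\right) = \frac{10}{3} + \frac{2 T}{3}$)
$1300 \left(E{\left(n{\left(7,-1 \right)} \right)} - 1026\right) = 1300 \left(\left(\frac{10}{3} + \frac{2 \frac{2 \left(7 - 1\right)}{7}}{3}\right) - 1026\right) = 1300 \left(\left(\frac{10}{3} + \frac{2 \cdot 2 \cdot \frac{1}{7} \cdot 6}{3}\right) - 1026\right) = 1300 \left(\left(\frac{10}{3} + \frac{2}{3} \cdot \frac{12}{7}\right) - 1026\right) = 1300 \left(\left(\frac{10}{3} + \frac{8}{7}\right) - 1026\right) = 1300 \left(\frac{94}{21} - 1026\right) = 1300 \left(- \frac{21452}{21}\right) = - \frac{27887600}{21}$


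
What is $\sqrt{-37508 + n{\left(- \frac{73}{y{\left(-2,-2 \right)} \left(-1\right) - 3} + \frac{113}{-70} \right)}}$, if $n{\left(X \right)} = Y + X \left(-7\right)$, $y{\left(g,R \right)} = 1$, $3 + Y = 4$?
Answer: $\frac{i \sqrt{3762345}}{10} \approx 193.97 i$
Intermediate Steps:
$Y = 1$ ($Y = -3 + 4 = 1$)
$n{\left(X \right)} = 1 - 7 X$ ($n{\left(X \right)} = 1 + X \left(-7\right) = 1 - 7 X$)
$\sqrt{-37508 + n{\left(- \frac{73}{y{\left(-2,-2 \right)} \left(-1\right) - 3} + \frac{113}{-70} \right)}} = \sqrt{-37508 + \left(1 - 7 \left(- \frac{73}{1 \left(-1\right) - 3} + \frac{113}{-70}\right)\right)} = \sqrt{-37508 + \left(1 - 7 \left(- \frac{73}{-1 - 3} + 113 \left(- \frac{1}{70}\right)\right)\right)} = \sqrt{-37508 + \left(1 - 7 \left(- \frac{73}{-4} - \frac{113}{70}\right)\right)} = \sqrt{-37508 + \left(1 - 7 \left(\left(-73\right) \left(- \frac{1}{4}\right) - \frac{113}{70}\right)\right)} = \sqrt{-37508 + \left(1 - 7 \left(\frac{73}{4} - \frac{113}{70}\right)\right)} = \sqrt{-37508 + \left(1 - \frac{2329}{20}\right)} = \sqrt{-37508 - \frac{2309}{20}} = \sqrt{- \frac{752469}{20}} = \frac{i \sqrt{3762345}}{10}$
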